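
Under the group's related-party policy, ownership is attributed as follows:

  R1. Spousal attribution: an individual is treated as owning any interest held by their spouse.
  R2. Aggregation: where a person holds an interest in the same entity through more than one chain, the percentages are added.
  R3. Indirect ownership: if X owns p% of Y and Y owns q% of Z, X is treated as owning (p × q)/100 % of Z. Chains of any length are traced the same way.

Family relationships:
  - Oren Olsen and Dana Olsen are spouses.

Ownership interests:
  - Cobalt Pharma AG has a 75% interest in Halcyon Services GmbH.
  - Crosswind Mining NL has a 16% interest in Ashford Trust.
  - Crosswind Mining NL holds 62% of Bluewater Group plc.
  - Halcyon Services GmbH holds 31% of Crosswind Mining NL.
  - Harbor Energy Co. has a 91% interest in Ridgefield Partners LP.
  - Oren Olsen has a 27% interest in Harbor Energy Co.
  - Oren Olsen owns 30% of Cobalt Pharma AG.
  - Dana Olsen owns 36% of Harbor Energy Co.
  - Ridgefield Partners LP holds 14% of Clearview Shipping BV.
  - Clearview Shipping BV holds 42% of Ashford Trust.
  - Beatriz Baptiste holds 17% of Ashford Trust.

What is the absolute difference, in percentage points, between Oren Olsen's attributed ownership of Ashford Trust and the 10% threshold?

By spousal attribution (R1), Oren Olsen is treated as also owning Dana Olsen's interest in Harbor Energy Co, giving 27% + 36% = 63%.
Chain via Cobalt Pharma AG → Halcyon Services GmbH → Crosswind Mining NL (R3): 30% × 75% × 31% × 16% = 1.116% of Ashford Trust.
Chain via Harbor Energy Co. → Ridgefield Partners LP → Clearview Shipping BV (R3): 63% × 91% × 14% × 42% = 3.371004% of Ashford Trust.
Aggregating (R2): 1.116% + 3.371004% = 4.487004%.
4.487004% falls short of the 10% threshold by 5.512996 percentage points.

5.512996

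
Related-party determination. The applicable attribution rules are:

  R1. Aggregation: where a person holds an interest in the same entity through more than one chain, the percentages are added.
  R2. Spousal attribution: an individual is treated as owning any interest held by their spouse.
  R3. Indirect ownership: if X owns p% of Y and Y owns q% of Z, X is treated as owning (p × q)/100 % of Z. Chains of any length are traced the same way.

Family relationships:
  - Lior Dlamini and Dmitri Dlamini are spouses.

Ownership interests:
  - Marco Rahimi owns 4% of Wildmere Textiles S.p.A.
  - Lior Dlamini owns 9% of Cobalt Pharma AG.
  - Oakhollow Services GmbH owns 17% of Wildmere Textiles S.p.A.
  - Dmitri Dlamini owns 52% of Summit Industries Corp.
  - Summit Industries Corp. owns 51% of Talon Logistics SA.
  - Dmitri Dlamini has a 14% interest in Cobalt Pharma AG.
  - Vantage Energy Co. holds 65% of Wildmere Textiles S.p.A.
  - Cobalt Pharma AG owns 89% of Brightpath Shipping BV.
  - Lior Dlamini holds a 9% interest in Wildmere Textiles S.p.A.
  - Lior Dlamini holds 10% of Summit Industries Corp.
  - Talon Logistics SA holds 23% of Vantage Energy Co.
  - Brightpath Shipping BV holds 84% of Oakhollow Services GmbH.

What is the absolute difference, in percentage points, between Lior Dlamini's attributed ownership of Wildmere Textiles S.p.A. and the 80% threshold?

By spousal attribution (R2), Lior Dlamini is treated as also owning Dmitri Dlamini's interest in Cobalt Pharma AG, giving 9% + 14% = 23%.
By spousal attribution (R2), Lior Dlamini is treated as also owning Dmitri Dlamini's interest in Summit Industries Corp, giving 10% + 52% = 62%.
Chain via Cobalt Pharma AG → Brightpath Shipping BV → Oakhollow Services GmbH (R3): 23% × 89% × 84% × 17% = 2.923116% of Wildmere Textiles S.p.A.
Chain via Summit Industries Corp. → Talon Logistics SA → Vantage Energy Co. (R3): 62% × 51% × 23% × 65% = 4.72719% of Wildmere Textiles S.p.A.
Direct interest in Wildmere Textiles S.p.A: 9%.
Aggregating (R1): 2.923116% + 4.72719% + 9% = 16.650306%.
16.650306% falls short of the 80% threshold by 63.349694 percentage points.

63.349694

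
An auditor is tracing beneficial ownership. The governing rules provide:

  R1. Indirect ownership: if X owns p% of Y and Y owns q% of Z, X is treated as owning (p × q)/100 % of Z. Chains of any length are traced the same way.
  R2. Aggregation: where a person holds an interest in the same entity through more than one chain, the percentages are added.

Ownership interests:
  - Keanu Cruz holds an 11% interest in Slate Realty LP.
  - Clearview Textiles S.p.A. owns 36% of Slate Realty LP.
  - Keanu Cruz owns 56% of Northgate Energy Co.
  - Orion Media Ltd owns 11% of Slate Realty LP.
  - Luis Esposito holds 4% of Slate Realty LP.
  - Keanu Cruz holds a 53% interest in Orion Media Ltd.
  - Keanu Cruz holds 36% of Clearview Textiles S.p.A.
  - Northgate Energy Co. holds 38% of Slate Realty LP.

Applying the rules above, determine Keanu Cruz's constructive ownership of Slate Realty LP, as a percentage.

51.07%

Chain via Clearview Textiles S.p.A. (R1): 36% × 36% = 12.96% of Slate Realty LP.
Chain via Northgate Energy Co. (R1): 56% × 38% = 21.28% of Slate Realty LP.
Chain via Orion Media Ltd (R1): 53% × 11% = 5.83% of Slate Realty LP.
Direct interest in Slate Realty LP: 11%.
Aggregating (R2): 12.96% + 21.28% + 5.83% + 11% = 51.07%.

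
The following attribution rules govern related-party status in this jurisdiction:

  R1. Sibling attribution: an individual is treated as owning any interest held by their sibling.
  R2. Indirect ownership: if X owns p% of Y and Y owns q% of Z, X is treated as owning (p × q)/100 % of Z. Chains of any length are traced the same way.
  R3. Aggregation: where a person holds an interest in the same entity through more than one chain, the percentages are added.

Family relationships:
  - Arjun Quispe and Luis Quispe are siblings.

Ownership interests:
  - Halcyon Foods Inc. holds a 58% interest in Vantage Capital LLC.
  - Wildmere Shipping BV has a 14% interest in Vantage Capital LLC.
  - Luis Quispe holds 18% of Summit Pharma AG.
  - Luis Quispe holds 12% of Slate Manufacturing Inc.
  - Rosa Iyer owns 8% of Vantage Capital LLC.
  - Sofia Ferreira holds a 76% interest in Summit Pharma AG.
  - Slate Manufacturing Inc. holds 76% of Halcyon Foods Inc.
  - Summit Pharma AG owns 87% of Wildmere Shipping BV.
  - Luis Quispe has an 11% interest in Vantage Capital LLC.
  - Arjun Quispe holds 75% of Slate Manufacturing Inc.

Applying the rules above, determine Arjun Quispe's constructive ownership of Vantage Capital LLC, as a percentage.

51.542%

By sibling attribution (R1), Arjun Quispe is treated as also owning Luis Quispe's interest in Slate Manufacturing Inc, giving 75% + 12% = 87%.
By sibling attribution (R1), Arjun Quispe is treated as owning Luis Quispe's 18% interest in Summit Pharma AG.
By sibling attribution (R1), Arjun Quispe is treated as owning Luis Quispe's 11% interest in Vantage Capital LLC.
Chain via Slate Manufacturing Inc. → Halcyon Foods Inc. (R2): 87% × 76% × 58% = 38.3496% of Vantage Capital LLC.
Chain via Summit Pharma AG → Wildmere Shipping BV (R2): 18% × 87% × 14% = 2.1924% of Vantage Capital LLC.
Direct interest in Vantage Capital LLC: 11%.
Aggregating (R3): 38.3496% + 2.1924% + 11% = 51.542%.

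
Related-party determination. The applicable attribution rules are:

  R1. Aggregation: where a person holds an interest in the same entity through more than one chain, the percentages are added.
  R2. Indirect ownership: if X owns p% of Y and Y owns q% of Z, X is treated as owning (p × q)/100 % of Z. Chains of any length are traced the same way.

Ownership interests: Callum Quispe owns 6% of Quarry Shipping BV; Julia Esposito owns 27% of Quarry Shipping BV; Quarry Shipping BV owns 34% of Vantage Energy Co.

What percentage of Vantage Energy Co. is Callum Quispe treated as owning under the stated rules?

2.04%

Chain via Quarry Shipping BV (R2): 6% × 34% = 2.04% of Vantage Energy Co.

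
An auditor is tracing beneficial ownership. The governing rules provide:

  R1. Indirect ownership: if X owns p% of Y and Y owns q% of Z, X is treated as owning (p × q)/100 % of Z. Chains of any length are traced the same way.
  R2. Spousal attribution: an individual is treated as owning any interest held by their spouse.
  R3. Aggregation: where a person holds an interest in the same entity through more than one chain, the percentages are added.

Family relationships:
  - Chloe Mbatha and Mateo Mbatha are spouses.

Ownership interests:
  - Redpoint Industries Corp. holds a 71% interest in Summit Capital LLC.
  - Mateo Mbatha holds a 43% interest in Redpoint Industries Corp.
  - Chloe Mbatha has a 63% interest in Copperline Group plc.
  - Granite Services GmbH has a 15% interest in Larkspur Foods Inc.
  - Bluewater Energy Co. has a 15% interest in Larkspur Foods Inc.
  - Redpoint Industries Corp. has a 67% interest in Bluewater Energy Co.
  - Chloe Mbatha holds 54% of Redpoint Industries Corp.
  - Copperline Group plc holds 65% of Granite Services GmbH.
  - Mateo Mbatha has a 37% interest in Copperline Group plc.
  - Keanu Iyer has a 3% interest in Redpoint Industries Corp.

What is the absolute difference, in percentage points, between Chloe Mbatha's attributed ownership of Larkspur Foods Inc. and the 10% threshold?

9.4985

By spousal attribution (R2), Chloe Mbatha is treated as also owning Mateo Mbatha's interest in Redpoint Industries Corp, giving 54% + 43% = 97%.
By spousal attribution (R2), Chloe Mbatha is treated as also owning Mateo Mbatha's interest in Copperline Group plc, giving 63% + 37% = 100%.
Chain via Redpoint Industries Corp. → Bluewater Energy Co. (R1): 97% × 67% × 15% = 9.7485% of Larkspur Foods Inc.
Chain via Copperline Group plc → Granite Services GmbH (R1): 100% × 65% × 15% = 9.75% of Larkspur Foods Inc.
Aggregating (R3): 9.7485% + 9.75% = 19.4985%.
19.4985% exceeds the 10% threshold by 9.4985 percentage points.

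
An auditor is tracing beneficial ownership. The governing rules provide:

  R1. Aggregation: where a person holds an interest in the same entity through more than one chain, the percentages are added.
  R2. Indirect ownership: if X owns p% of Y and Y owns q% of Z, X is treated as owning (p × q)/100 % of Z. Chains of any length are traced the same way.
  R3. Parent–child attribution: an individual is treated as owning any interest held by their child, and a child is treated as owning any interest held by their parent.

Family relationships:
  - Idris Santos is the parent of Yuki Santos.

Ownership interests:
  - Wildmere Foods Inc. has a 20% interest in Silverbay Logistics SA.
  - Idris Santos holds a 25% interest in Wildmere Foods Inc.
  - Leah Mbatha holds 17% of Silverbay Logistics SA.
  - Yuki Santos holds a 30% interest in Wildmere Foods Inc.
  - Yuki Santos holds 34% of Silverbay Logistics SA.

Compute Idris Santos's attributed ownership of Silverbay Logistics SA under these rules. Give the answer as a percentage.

By parent–child attribution (R3), Idris Santos is treated as also owning Yuki Santos's interest in Wildmere Foods Inc, giving 25% + 30% = 55%.
By parent–child attribution (R3), Idris Santos is treated as owning Yuki Santos's 34% interest in Silverbay Logistics SA.
Chain via Wildmere Foods Inc. (R2): 55% × 20% = 11% of Silverbay Logistics SA.
Direct interest in Silverbay Logistics SA: 34%.
Aggregating (R1): 11% + 34% = 45%.

45%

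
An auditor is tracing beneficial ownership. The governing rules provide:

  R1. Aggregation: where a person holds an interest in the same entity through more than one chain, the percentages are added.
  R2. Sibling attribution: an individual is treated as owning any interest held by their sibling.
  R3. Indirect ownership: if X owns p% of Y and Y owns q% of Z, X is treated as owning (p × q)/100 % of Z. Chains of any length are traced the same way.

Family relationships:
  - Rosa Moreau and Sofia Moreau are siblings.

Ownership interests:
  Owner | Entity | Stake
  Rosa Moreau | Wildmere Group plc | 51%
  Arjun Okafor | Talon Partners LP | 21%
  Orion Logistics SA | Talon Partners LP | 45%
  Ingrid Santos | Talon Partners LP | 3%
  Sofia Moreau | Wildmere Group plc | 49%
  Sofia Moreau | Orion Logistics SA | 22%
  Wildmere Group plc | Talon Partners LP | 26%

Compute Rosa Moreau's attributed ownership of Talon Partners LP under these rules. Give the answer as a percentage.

By sibling attribution (R2), Rosa Moreau is treated as also owning Sofia Moreau's interest in Wildmere Group plc, giving 51% + 49% = 100%.
By sibling attribution (R2), Rosa Moreau is treated as owning Sofia Moreau's 22% interest in Orion Logistics SA.
Chain via Wildmere Group plc (R3): 100% × 26% = 26% of Talon Partners LP.
Chain via Orion Logistics SA (R3): 22% × 45% = 9.9% of Talon Partners LP.
Aggregating (R1): 26% + 9.9% = 35.9%.

35.9%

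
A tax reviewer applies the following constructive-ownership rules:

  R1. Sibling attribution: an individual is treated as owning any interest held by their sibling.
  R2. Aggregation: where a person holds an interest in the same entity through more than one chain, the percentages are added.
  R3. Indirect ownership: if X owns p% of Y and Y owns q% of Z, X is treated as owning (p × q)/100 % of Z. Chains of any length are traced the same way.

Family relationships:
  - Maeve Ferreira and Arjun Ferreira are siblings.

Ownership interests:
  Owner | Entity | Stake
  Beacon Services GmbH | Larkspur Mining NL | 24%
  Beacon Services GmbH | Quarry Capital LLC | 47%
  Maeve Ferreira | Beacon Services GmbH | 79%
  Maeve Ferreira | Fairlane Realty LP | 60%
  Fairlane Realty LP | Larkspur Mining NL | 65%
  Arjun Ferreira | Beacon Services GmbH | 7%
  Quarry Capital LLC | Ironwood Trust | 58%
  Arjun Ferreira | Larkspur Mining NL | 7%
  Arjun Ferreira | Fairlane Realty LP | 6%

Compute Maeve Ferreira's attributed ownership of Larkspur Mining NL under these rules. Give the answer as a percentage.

70.54%

By sibling attribution (R1), Maeve Ferreira is treated as also owning Arjun Ferreira's interest in Fairlane Realty LP, giving 60% + 6% = 66%.
By sibling attribution (R1), Maeve Ferreira is treated as also owning Arjun Ferreira's interest in Beacon Services GmbH, giving 79% + 7% = 86%.
By sibling attribution (R1), Maeve Ferreira is treated as owning Arjun Ferreira's 7% interest in Larkspur Mining NL.
Chain via Fairlane Realty LP (R3): 66% × 65% = 42.9% of Larkspur Mining NL.
Chain via Beacon Services GmbH (R3): 86% × 24% = 20.64% of Larkspur Mining NL.
Direct interest in Larkspur Mining NL: 7%.
Aggregating (R2): 42.9% + 20.64% + 7% = 70.54%.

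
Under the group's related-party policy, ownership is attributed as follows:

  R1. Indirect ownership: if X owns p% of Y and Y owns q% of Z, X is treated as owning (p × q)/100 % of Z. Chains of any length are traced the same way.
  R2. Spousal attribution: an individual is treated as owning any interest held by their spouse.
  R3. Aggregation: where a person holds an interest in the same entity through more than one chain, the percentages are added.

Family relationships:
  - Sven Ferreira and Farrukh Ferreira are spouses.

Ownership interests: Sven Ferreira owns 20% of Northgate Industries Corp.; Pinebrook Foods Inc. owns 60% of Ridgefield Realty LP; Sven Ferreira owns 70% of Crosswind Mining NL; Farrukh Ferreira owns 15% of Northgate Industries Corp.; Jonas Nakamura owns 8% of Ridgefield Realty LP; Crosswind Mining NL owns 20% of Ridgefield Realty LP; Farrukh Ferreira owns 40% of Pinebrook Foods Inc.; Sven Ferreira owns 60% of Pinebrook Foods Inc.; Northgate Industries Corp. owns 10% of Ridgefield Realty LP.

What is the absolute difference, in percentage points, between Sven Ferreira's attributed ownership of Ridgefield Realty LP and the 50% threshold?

By spousal attribution (R2), Sven Ferreira is treated as also owning Farrukh Ferreira's interest in Pinebrook Foods Inc, giving 60% + 40% = 100%.
By spousal attribution (R2), Sven Ferreira is treated as also owning Farrukh Ferreira's interest in Northgate Industries Corp, giving 20% + 15% = 35%.
Chain via Crosswind Mining NL (R1): 70% × 20% = 14% of Ridgefield Realty LP.
Chain via Pinebrook Foods Inc. (R1): 100% × 60% = 60% of Ridgefield Realty LP.
Chain via Northgate Industries Corp. (R1): 35% × 10% = 3.5% of Ridgefield Realty LP.
Aggregating (R3): 14% + 60% + 3.5% = 77.5%.
77.5% exceeds the 50% threshold by 27.5 percentage points.

27.5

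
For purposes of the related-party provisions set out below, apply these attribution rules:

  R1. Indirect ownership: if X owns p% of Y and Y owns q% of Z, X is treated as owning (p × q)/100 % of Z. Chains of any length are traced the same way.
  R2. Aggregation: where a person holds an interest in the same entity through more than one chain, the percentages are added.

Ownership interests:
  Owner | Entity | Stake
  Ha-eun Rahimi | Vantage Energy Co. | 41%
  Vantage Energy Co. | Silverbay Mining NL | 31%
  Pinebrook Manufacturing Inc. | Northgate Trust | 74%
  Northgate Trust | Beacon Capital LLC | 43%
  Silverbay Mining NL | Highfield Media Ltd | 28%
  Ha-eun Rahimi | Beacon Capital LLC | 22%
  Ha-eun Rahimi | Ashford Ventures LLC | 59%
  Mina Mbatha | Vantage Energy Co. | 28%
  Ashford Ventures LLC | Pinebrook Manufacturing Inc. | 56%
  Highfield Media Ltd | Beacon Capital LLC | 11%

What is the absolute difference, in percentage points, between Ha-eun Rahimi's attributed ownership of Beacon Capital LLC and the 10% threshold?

Chain via Vantage Energy Co. → Silverbay Mining NL → Highfield Media Ltd (R1): 41% × 31% × 28% × 11% = 0.391468% of Beacon Capital LLC.
Chain via Ashford Ventures LLC → Pinebrook Manufacturing Inc. → Northgate Trust (R1): 59% × 56% × 74% × 43% = 10.513328% of Beacon Capital LLC.
Direct interest in Beacon Capital LLC: 22%.
Aggregating (R2): 0.391468% + 10.513328% + 22% = 32.904796%.
32.904796% exceeds the 10% threshold by 22.904796 percentage points.

22.904796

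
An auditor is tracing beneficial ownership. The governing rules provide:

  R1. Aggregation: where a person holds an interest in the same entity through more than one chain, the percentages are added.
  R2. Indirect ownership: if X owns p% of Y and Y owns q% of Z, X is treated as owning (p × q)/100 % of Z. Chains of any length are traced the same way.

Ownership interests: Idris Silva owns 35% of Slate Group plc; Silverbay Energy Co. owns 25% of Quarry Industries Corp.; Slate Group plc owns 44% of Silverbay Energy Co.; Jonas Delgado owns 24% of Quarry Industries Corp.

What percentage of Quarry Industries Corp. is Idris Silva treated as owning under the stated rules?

3.85%

Chain via Slate Group plc → Silverbay Energy Co. (R2): 35% × 44% × 25% = 3.85% of Quarry Industries Corp.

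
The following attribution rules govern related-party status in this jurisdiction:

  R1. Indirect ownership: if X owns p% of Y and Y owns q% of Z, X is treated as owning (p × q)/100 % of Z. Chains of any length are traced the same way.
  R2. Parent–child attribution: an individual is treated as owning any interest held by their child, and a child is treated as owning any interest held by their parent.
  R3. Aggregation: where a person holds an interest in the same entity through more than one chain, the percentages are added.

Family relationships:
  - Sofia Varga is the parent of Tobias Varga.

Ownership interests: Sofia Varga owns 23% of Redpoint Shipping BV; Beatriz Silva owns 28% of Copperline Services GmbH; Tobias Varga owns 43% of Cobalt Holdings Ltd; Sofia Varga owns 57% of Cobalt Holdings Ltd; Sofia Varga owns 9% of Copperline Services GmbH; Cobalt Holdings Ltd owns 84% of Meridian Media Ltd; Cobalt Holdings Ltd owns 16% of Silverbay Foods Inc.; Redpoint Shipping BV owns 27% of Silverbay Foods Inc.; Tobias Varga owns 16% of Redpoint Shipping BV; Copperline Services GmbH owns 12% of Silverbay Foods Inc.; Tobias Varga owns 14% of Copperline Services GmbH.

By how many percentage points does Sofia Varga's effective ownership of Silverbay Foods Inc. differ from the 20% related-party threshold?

By parent–child attribution (R2), Sofia Varga is treated as also owning Tobias Varga's interest in Copperline Services GmbH, giving 9% + 14% = 23%.
By parent–child attribution (R2), Sofia Varga is treated as also owning Tobias Varga's interest in Cobalt Holdings Ltd, giving 57% + 43% = 100%.
By parent–child attribution (R2), Sofia Varga is treated as also owning Tobias Varga's interest in Redpoint Shipping BV, giving 23% + 16% = 39%.
Chain via Copperline Services GmbH (R1): 23% × 12% = 2.76% of Silverbay Foods Inc.
Chain via Cobalt Holdings Ltd (R1): 100% × 16% = 16% of Silverbay Foods Inc.
Chain via Redpoint Shipping BV (R1): 39% × 27% = 10.53% of Silverbay Foods Inc.
Aggregating (R3): 2.76% + 16% + 10.53% = 29.29%.
29.29% exceeds the 20% threshold by 9.29 percentage points.

9.29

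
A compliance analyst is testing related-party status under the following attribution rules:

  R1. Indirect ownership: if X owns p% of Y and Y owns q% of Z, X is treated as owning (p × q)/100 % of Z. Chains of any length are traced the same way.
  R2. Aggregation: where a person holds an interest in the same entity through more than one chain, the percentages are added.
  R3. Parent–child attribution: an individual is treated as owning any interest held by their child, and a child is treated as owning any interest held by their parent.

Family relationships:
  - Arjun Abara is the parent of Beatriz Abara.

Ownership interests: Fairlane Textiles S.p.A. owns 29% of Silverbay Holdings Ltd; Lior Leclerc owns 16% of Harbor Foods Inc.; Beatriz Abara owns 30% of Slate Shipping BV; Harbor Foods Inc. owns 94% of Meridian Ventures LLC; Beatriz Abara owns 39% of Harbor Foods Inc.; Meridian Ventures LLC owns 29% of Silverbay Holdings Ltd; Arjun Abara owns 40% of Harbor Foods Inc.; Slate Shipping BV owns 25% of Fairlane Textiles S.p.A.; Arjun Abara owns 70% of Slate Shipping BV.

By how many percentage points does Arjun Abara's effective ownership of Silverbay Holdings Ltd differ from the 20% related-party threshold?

By parent–child attribution (R3), Arjun Abara is treated as also owning Beatriz Abara's interest in Harbor Foods Inc, giving 40% + 39% = 79%.
By parent–child attribution (R3), Arjun Abara is treated as also owning Beatriz Abara's interest in Slate Shipping BV, giving 70% + 30% = 100%.
Chain via Harbor Foods Inc. → Meridian Ventures LLC (R1): 79% × 94% × 29% = 21.5354% of Silverbay Holdings Ltd.
Chain via Slate Shipping BV → Fairlane Textiles S.p.A. (R1): 100% × 25% × 29% = 7.25% of Silverbay Holdings Ltd.
Aggregating (R2): 21.5354% + 7.25% = 28.7854%.
28.7854% exceeds the 20% threshold by 8.7854 percentage points.

8.7854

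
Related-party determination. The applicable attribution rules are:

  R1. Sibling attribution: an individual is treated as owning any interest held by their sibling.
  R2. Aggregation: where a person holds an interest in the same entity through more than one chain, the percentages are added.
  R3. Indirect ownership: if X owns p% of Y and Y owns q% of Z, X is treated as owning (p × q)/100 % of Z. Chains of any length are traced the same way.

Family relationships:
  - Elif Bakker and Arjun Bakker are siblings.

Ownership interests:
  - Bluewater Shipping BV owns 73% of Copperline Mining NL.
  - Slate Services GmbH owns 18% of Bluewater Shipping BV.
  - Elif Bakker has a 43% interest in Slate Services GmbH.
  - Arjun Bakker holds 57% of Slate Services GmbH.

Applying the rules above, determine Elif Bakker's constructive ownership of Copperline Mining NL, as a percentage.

By sibling attribution (R1), Elif Bakker is treated as also owning Arjun Bakker's interest in Slate Services GmbH, giving 43% + 57% = 100%.
Chain via Slate Services GmbH → Bluewater Shipping BV (R3): 100% × 18% × 73% = 13.14% of Copperline Mining NL.

13.14%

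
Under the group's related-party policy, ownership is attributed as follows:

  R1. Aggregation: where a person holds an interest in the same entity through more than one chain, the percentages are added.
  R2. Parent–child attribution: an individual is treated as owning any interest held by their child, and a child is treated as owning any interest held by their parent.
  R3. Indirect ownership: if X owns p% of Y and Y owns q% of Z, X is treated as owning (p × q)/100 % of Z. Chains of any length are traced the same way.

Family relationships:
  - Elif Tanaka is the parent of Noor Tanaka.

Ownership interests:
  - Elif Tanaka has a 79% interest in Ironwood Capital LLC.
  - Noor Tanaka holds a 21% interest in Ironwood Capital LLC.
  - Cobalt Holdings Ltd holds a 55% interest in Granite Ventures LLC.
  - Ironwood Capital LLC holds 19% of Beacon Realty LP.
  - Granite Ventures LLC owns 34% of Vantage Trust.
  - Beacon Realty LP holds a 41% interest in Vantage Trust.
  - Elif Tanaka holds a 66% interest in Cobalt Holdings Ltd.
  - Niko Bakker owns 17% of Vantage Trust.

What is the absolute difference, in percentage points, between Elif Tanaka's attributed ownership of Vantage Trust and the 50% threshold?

29.868

By parent–child attribution (R2), Elif Tanaka is treated as also owning Noor Tanaka's interest in Ironwood Capital LLC, giving 79% + 21% = 100%.
Chain via Ironwood Capital LLC → Beacon Realty LP (R3): 100% × 19% × 41% = 7.79% of Vantage Trust.
Chain via Cobalt Holdings Ltd → Granite Ventures LLC (R3): 66% × 55% × 34% = 12.342% of Vantage Trust.
Aggregating (R1): 7.79% + 12.342% = 20.132%.
20.132% falls short of the 50% threshold by 29.868 percentage points.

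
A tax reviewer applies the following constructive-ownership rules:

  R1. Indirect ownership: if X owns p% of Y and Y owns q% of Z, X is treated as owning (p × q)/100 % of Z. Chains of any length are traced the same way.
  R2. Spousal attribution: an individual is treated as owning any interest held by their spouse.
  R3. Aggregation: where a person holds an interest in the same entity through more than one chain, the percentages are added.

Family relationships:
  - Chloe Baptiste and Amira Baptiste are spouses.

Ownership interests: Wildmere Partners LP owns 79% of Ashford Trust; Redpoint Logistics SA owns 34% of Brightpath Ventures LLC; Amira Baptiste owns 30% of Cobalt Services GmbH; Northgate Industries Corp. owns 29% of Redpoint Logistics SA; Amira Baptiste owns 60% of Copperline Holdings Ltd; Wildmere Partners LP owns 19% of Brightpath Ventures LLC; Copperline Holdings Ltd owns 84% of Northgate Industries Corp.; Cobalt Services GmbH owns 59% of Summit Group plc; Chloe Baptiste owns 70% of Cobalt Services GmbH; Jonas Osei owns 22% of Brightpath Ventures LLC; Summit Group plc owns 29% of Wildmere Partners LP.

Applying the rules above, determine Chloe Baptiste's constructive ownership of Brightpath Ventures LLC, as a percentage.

8.22034%

By spousal attribution (R2), Chloe Baptiste is treated as also owning Amira Baptiste's interest in Cobalt Services GmbH, giving 70% + 30% = 100%.
By spousal attribution (R2), Chloe Baptiste is treated as owning Amira Baptiste's 60% interest in Copperline Holdings Ltd.
Chain via Cobalt Services GmbH → Summit Group plc → Wildmere Partners LP (R1): 100% × 59% × 29% × 19% = 3.2509% of Brightpath Ventures LLC.
Chain via Copperline Holdings Ltd → Northgate Industries Corp. → Redpoint Logistics SA (R1): 60% × 84% × 29% × 34% = 4.96944% of Brightpath Ventures LLC.
Aggregating (R3): 3.2509% + 4.96944% = 8.22034%.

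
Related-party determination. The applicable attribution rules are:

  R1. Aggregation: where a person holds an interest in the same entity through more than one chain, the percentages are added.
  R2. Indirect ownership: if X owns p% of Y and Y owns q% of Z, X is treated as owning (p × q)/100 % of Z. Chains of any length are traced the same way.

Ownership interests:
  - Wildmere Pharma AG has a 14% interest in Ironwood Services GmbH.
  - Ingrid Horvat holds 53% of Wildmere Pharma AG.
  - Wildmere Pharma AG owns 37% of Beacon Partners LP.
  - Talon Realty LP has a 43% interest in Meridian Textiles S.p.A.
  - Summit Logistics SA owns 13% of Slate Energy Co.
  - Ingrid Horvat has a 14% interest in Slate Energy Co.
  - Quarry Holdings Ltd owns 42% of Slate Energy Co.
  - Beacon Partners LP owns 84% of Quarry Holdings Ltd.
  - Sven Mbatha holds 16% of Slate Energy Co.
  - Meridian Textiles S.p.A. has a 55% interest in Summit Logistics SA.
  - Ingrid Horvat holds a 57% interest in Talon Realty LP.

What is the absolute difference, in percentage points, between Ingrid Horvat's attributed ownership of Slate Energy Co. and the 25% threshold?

Chain via Talon Realty LP → Meridian Textiles S.p.A. → Summit Logistics SA (R2): 57% × 43% × 55% × 13% = 1.752465% of Slate Energy Co.
Chain via Wildmere Pharma AG → Beacon Partners LP → Quarry Holdings Ltd (R2): 53% × 37% × 84% × 42% = 6.918408% of Slate Energy Co.
Direct interest in Slate Energy Co: 14%.
Aggregating (R1): 1.752465% + 6.918408% + 14% = 22.670873%.
22.670873% falls short of the 25% threshold by 2.329127 percentage points.

2.329127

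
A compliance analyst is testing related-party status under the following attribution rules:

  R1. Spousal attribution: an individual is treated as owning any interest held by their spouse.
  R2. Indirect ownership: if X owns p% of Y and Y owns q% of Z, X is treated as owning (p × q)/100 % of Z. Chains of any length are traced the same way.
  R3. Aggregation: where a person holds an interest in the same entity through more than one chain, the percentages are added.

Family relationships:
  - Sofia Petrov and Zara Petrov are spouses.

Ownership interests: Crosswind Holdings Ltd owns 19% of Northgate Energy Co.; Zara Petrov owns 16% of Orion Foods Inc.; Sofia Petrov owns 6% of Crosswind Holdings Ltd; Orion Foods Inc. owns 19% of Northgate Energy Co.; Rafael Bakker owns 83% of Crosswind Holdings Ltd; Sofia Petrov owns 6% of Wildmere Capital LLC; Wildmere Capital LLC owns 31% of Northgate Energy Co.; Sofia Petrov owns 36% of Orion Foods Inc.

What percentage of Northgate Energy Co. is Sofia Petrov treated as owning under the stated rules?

By spousal attribution (R1), Sofia Petrov is treated as also owning Zara Petrov's interest in Orion Foods Inc, giving 36% + 16% = 52%.
Chain via Orion Foods Inc. (R2): 52% × 19% = 9.88% of Northgate Energy Co.
Chain via Crosswind Holdings Ltd (R2): 6% × 19% = 1.14% of Northgate Energy Co.
Chain via Wildmere Capital LLC (R2): 6% × 31% = 1.86% of Northgate Energy Co.
Aggregating (R3): 9.88% + 1.14% + 1.86% = 12.88%.

12.88%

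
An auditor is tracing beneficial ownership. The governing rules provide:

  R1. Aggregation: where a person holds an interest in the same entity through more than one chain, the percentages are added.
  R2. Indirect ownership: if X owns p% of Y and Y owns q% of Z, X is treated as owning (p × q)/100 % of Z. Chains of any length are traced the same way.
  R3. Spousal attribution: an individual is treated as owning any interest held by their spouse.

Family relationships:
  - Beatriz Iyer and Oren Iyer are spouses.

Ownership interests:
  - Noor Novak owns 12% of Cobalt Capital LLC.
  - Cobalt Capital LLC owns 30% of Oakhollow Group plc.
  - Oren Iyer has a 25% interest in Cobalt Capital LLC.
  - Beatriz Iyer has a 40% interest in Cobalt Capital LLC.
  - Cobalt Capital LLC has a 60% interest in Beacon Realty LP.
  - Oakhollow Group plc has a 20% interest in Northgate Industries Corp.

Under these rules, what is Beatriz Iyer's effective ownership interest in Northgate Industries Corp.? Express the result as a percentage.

By spousal attribution (R3), Beatriz Iyer is treated as also owning Oren Iyer's interest in Cobalt Capital LLC, giving 40% + 25% = 65%.
Chain via Cobalt Capital LLC → Oakhollow Group plc (R2): 65% × 30% × 20% = 3.9% of Northgate Industries Corp.

3.9%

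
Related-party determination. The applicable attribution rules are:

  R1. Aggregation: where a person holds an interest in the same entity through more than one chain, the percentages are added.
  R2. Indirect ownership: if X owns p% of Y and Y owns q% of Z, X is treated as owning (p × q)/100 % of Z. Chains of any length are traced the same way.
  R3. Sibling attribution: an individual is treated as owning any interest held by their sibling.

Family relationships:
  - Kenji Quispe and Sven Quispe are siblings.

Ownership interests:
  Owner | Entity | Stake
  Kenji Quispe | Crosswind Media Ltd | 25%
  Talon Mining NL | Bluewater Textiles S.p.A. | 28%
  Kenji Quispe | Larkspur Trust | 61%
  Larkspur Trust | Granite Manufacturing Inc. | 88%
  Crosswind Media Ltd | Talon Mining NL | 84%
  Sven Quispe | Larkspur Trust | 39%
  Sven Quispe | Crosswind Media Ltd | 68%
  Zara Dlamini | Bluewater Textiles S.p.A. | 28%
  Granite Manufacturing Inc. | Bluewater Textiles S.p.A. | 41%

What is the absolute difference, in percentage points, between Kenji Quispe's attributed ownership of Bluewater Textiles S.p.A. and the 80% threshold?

22.0464

By sibling attribution (R3), Kenji Quispe is treated as also owning Sven Quispe's interest in Crosswind Media Ltd, giving 25% + 68% = 93%.
By sibling attribution (R3), Kenji Quispe is treated as also owning Sven Quispe's interest in Larkspur Trust, giving 61% + 39% = 100%.
Chain via Crosswind Media Ltd → Talon Mining NL (R2): 93% × 84% × 28% = 21.8736% of Bluewater Textiles S.p.A.
Chain via Larkspur Trust → Granite Manufacturing Inc. (R2): 100% × 88% × 41% = 36.08% of Bluewater Textiles S.p.A.
Aggregating (R1): 21.8736% + 36.08% = 57.9536%.
57.9536% falls short of the 80% threshold by 22.0464 percentage points.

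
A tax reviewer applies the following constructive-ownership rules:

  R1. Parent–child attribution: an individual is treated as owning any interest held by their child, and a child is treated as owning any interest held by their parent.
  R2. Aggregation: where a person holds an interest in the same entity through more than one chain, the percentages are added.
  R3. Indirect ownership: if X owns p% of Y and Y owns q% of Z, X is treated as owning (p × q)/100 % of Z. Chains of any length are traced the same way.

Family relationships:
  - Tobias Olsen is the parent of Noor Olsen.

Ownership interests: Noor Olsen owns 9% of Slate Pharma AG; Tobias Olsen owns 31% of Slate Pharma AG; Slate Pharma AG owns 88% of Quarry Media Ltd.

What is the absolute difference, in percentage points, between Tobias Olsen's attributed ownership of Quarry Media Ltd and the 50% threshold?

By parent–child attribution (R1), Tobias Olsen is treated as also owning Noor Olsen's interest in Slate Pharma AG, giving 31% + 9% = 40%.
Chain via Slate Pharma AG (R3): 40% × 88% = 35.2% of Quarry Media Ltd.
35.2% falls short of the 50% threshold by 14.8 percentage points.

14.8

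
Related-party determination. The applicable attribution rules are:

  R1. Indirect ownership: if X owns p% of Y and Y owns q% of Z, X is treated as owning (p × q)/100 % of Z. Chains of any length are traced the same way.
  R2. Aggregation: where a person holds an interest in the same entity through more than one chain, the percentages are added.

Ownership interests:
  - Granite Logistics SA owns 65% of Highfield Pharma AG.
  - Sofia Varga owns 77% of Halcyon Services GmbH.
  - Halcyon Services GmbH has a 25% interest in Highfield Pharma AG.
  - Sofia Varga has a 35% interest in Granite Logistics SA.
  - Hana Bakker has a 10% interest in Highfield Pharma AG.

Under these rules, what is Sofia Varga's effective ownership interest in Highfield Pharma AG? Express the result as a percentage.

42%

Chain via Granite Logistics SA (R1): 35% × 65% = 22.75% of Highfield Pharma AG.
Chain via Halcyon Services GmbH (R1): 77% × 25% = 19.25% of Highfield Pharma AG.
Aggregating (R2): 22.75% + 19.25% = 42%.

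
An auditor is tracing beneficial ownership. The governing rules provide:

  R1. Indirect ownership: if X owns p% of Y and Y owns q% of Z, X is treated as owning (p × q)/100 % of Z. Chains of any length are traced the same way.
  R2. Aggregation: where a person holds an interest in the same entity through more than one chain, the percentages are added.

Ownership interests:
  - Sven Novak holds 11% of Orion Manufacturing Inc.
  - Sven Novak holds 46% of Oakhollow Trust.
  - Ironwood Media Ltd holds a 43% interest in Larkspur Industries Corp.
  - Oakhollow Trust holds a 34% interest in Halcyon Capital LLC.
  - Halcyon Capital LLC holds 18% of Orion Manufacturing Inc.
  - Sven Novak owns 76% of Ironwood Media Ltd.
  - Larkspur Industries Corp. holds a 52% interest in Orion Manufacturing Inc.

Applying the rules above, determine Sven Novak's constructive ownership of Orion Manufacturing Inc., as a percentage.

30.8088%

Chain via Oakhollow Trust → Halcyon Capital LLC (R1): 46% × 34% × 18% = 2.8152% of Orion Manufacturing Inc.
Chain via Ironwood Media Ltd → Larkspur Industries Corp. (R1): 76% × 43% × 52% = 16.9936% of Orion Manufacturing Inc.
Direct interest in Orion Manufacturing Inc: 11%.
Aggregating (R2): 2.8152% + 16.9936% + 11% = 30.8088%.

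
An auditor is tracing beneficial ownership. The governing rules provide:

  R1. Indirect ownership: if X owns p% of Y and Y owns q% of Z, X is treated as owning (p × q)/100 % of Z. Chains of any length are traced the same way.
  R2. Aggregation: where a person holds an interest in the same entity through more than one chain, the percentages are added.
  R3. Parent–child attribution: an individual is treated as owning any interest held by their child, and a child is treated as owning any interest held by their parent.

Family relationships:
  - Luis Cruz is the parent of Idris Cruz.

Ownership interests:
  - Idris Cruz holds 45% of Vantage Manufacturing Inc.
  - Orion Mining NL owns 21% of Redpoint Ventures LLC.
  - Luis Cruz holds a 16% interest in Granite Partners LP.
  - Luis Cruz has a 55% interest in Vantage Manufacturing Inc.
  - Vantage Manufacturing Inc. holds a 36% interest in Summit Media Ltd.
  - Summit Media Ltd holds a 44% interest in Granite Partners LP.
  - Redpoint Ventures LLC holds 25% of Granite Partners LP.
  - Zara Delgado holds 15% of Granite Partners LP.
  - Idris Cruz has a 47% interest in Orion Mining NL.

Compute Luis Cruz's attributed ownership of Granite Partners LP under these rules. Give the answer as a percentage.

By parent–child attribution (R3), Luis Cruz is treated as also owning Idris Cruz's interest in Vantage Manufacturing Inc, giving 55% + 45% = 100%.
By parent–child attribution (R3), Luis Cruz is treated as owning Idris Cruz's 47% interest in Orion Mining NL.
Chain via Vantage Manufacturing Inc. → Summit Media Ltd (R1): 100% × 36% × 44% = 15.84% of Granite Partners LP.
Direct interest in Granite Partners LP: 16%.
Chain via Orion Mining NL → Redpoint Ventures LLC (R1): 47% × 21% × 25% = 2.4675% of Granite Partners LP.
Aggregating (R2): 15.84% + 16% + 2.4675% = 34.3075%.

34.3075%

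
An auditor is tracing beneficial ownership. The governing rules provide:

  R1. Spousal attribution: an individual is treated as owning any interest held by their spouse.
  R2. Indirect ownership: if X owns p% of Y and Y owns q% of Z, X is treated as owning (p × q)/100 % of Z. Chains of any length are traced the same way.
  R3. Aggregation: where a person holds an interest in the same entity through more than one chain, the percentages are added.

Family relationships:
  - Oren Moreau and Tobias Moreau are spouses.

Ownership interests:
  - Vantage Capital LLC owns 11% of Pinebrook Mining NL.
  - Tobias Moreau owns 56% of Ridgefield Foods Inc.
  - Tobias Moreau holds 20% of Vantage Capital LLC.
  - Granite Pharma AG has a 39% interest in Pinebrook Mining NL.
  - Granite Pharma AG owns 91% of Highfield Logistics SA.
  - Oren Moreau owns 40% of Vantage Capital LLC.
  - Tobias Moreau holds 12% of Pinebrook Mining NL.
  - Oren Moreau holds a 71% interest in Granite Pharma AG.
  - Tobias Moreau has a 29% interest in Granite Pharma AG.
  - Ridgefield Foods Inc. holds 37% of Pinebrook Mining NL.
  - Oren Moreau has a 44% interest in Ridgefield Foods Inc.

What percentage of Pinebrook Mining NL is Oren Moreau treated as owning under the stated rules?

94.6%

By spousal attribution (R1), Oren Moreau is treated as also owning Tobias Moreau's interest in Vantage Capital LLC, giving 40% + 20% = 60%.
By spousal attribution (R1), Oren Moreau is treated as also owning Tobias Moreau's interest in Granite Pharma AG, giving 71% + 29% = 100%.
By spousal attribution (R1), Oren Moreau is treated as also owning Tobias Moreau's interest in Ridgefield Foods Inc, giving 44% + 56% = 100%.
By spousal attribution (R1), Oren Moreau is treated as owning Tobias Moreau's 12% interest in Pinebrook Mining NL.
Chain via Vantage Capital LLC (R2): 60% × 11% = 6.6% of Pinebrook Mining NL.
Chain via Granite Pharma AG (R2): 100% × 39% = 39% of Pinebrook Mining NL.
Chain via Ridgefield Foods Inc. (R2): 100% × 37% = 37% of Pinebrook Mining NL.
Direct interest in Pinebrook Mining NL: 12%.
Aggregating (R3): 6.6% + 39% + 37% + 12% = 94.6%.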